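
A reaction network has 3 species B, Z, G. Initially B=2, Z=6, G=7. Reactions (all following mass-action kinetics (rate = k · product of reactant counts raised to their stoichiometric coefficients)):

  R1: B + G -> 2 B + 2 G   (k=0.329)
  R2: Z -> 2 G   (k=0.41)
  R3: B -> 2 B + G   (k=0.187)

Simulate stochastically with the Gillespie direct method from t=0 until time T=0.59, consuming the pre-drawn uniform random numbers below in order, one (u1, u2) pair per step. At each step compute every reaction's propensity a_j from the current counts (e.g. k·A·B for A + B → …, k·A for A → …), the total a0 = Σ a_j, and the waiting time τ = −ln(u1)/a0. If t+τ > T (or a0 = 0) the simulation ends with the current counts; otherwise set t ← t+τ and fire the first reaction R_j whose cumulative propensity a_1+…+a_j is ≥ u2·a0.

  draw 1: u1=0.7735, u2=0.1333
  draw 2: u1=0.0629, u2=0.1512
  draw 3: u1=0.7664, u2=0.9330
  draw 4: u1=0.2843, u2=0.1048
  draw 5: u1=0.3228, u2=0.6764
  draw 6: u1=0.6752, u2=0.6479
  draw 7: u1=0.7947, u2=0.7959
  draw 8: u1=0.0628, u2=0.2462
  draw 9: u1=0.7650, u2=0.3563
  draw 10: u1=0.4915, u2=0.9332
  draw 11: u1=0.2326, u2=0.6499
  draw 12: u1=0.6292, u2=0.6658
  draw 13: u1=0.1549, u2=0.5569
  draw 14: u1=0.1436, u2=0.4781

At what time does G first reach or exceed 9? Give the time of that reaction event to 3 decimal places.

Threshold first reached at t = 0.288

t=0.000: B=2 Z=6 G=7
Draw 1: a1=4.606, a2=2.460, a3=0.374, a0=7.440; τ=−ln(0.7735)/7.440=0.035 → t=0.035; u2·a0=0.1333·7.440=0.992 ≤ a1=4.606 → R1 fires; B=3 Z=6 G=8
Draw 2: a1=7.896, a2=2.460, a3=0.561, a0=10.917; τ=−ln(0.0629)/10.917=0.253 → t=0.288; u2·a0=0.1512·10.917=1.651 ≤ a1=7.896 → R1 fires; B=4 Z=6 G=9
Draw 3: a1=11.844, a2=2.460, a3=0.748, a0=15.052; τ=−ln(0.7664)/15.052=0.018 → t=0.306; u2·a0=0.9330·15.052=14.044; a1=11.844 < 14.044 ≤ a1+a2=14.304 → R2 fires; B=4 Z=5 G=11
Draw 4: a1=14.476, a2=2.050, a3=0.748, a0=17.274; τ=−ln(0.2843)/17.274=0.073 → t=0.378; u2·a0=0.1048·17.274=1.810 ≤ a1=14.476 → R1 fires; B=5 Z=5 G=12
Draw 5: a1=19.740, a2=2.050, a3=0.935, a0=22.725; τ=−ln(0.3228)/22.725=0.050 → t=0.428; u2·a0=0.6764·22.725=15.371 ≤ a1=19.740 → R1 fires; B=6 Z=5 G=13
Draw 6: a1=25.662, a2=2.050, a3=1.122, a0=28.834; τ=−ln(0.6752)/28.834=0.014 → t=0.442; u2·a0=0.6479·28.834=18.682 ≤ a1=25.662 → R1 fires; B=7 Z=5 G=14
Draw 7: a1=32.242, a2=2.050, a3=1.309, a0=35.601; τ=−ln(0.7947)/35.601=0.006 → t=0.448; u2·a0=0.7959·35.601=28.335 ≤ a1=32.242 → R1 fires; B=8 Z=5 G=15
Draw 8: a1=39.480, a2=2.050, a3=1.496, a0=43.026; τ=−ln(0.0628)/43.026=0.064 → t=0.513; u2·a0=0.2462·43.026=10.593 ≤ a1=39.480 → R1 fires; B=9 Z=5 G=16
Draw 9: a1=47.376, a2=2.050, a3=1.683, a0=51.109; τ=−ln(0.7650)/51.109=0.005 → t=0.518; u2·a0=0.3563·51.109=18.210 ≤ a1=47.376 → R1 fires; B=10 Z=5 G=17
Draw 10: a1=55.930, a2=2.050, a3=1.870, a0=59.850; τ=−ln(0.4915)/59.850=0.012 → t=0.530; u2·a0=0.9332·59.850=55.852 ≤ a1=55.930 → R1 fires; B=11 Z=5 G=18
Draw 11: a1=65.142, a2=2.050, a3=2.057, a0=69.249; τ=−ln(0.2326)/69.249=0.021 → t=0.551; u2·a0=0.6499·69.249=45.005 ≤ a1=65.142 → R1 fires; B=12 Z=5 G=19
Draw 12: a1=75.012, a2=2.050, a3=2.244, a0=79.306; τ=−ln(0.6292)/79.306=0.006 → t=0.557; u2·a0=0.6658·79.306=52.802 ≤ a1=75.012 → R1 fires; B=13 Z=5 G=20
Draw 13: a1=85.540, a2=2.050, a3=2.431, a0=90.021; τ=−ln(0.1549)/90.021=0.021 → t=0.577; u2·a0=0.5569·90.021=50.133 ≤ a1=85.540 → R1 fires; B=14 Z=5 G=21
Draw 14: a1=96.726, a2=2.050, a3=2.618, a0=101.394; τ=−ln(0.1436)/101.394=0.019 → t=0.596 > T=0.59: stop.
G first becomes ≥ 9 when it reaches 9 at the event at t=0.288.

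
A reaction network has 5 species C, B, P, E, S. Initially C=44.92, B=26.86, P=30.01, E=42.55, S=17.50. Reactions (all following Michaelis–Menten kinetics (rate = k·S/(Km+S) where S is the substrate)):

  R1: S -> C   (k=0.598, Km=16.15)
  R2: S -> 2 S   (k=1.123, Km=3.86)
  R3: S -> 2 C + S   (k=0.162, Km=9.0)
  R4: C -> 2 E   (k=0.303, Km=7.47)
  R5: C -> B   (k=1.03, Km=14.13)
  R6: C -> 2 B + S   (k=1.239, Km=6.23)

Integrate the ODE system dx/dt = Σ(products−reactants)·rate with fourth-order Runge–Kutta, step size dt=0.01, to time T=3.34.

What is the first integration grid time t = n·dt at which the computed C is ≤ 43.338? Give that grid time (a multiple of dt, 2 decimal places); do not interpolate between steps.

Threshold first reached at t = 1.00

RK4 with dt=0.01: 334 steps to T=3.34. Trajectory (selected grid times):
t=0.00: C=44.92 B=26.86 P=30.01 E=42.55 S=17.50
t=0.37: C=44.33 B=27.95 P=30.01 E=42.74 S=18.13
t=0.74: C=43.74 B=29.05 P=30.01 E=42.93 S=18.75
t=0.99: C=43.35 B=29.78 P=30.01 E=43.06 S=19.18
t=1.00: C=43.33 B=29.81 P=30.01 E=43.07 S=19.20
t=1.11: C=43.16 B=30.14 P=30.01 E=43.13 S=19.38
t=1.48: C=42.58 B=31.22 P=30.01 E=43.32 S=20.01
t=1.86: C=41.99 B=32.34 P=30.01 E=43.51 S=20.65
t=2.23: C=41.42 B=33.42 P=30.01 E=43.70 S=21.27
t=2.60: C=40.85 B=34.50 P=30.01 E=43.89 S=21.90
t=2.97: C=40.29 B=35.58 P=30.01 E=44.08 S=22.52
t=3.34: C=39.74 B=36.65 P=30.01 E=44.27 S=23.14
C(0.99)=43.346 > 43.338 but C(1.00)=43.330 ≤ 43.338, so the first grid time is t=1.00.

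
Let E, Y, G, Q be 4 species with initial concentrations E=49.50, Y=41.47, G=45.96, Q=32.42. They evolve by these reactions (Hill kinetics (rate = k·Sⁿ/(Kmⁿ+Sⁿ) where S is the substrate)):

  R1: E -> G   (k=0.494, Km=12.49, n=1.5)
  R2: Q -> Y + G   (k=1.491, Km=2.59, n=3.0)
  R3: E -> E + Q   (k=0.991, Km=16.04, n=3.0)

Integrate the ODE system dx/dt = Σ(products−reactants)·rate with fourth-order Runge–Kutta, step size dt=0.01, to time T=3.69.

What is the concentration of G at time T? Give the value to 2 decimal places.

RK4 with dt=0.01: 369 steps to T=3.69. Trajectory (selected grid times):
t=0.00: E=49.50 Y=41.47 G=45.96 Q=32.42
t=0.41: E=49.32 Y=42.08 G=46.75 Q=32.20
t=0.82: E=49.14 Y=42.69 G=47.54 Q=31.98
t=1.23: E=48.96 Y=43.30 G=48.33 Q=31.77
t=1.64: E=48.78 Y=43.91 G=49.12 Q=31.55
t=2.05: E=48.60 Y=44.52 G=49.91 Q=31.33
t=2.46: E=48.42 Y=45.14 G=50.70 Q=31.11
t=2.87: E=48.24 Y=45.75 G=51.49 Q=30.89
t=3.28: E=48.07 Y=46.36 G=52.28 Q=30.67
t=3.69: E=47.89 Y=46.97 G=53.07 Q=30.45
Read off G at T=3.69: 53.07

G at T = 53.07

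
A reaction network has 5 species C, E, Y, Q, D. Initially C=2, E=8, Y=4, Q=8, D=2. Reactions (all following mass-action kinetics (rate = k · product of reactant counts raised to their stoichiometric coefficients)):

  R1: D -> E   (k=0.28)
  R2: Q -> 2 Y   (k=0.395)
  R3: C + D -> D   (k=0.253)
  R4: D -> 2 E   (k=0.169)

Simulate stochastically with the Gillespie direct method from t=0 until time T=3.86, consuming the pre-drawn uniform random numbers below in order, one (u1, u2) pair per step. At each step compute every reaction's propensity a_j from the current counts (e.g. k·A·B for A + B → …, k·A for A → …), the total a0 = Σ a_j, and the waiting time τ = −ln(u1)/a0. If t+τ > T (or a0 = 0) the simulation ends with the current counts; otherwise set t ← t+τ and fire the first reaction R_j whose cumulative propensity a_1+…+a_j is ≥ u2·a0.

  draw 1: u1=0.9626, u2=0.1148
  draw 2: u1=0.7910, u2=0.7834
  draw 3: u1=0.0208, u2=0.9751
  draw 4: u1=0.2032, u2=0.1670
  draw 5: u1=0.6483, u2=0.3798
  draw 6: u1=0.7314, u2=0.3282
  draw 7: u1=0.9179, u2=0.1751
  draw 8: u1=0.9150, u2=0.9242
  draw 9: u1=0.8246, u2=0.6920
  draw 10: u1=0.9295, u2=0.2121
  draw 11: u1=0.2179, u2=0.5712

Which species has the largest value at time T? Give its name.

t=0.000: C=2 E=8 Y=4 Q=8 D=2
Draw 1: a1=0.560, a2=3.160, a3=1.012, a4=0.338, a0=5.070; τ=−ln(0.9626)/5.070=0.008 → t=0.008; u2·a0=0.1148·5.070=0.582; a1=0.560 < 0.582 ≤ a1+a2=3.720 → R2 fires; C=2 E=8 Y=6 Q=7 D=2
Draw 2: a1=0.560, a2=2.765, a3=1.012, a4=0.338, a0=4.675; τ=−ln(0.7910)/4.675=0.050 → t=0.058; u2·a0=0.7834·4.675=3.662; a1+a2=3.325 < 3.662 ≤ a1+…+a3=4.337 → R3 fires; C=1 E=8 Y=6 Q=7 D=2
Draw 3: a1=0.560, a2=2.765, a3=0.506, a4=0.338, a0=4.169; τ=−ln(0.0208)/4.169=0.929 → t=0.987; u2·a0=0.9751·4.169=4.065; a1+…+a3=3.831 < 4.065 ≤ a1+…+a4=4.169 → R4 fires; C=1 E=10 Y=6 Q=7 D=1
Draw 4: a1=0.280, a2=2.765, a3=0.253, a4=0.169, a0=3.467; τ=−ln(0.2032)/3.467=0.460 → t=1.446; u2·a0=0.1670·3.467=0.579; a1=0.280 < 0.579 ≤ a1+a2=3.045 → R2 fires; C=1 E=10 Y=8 Q=6 D=1
Draw 5: a1=0.280, a2=2.370, a3=0.253, a4=0.169, a0=3.072; τ=−ln(0.6483)/3.072=0.141 → t=1.587; u2·a0=0.3798·3.072=1.167; a1=0.280 < 1.167 ≤ a1+a2=2.650 → R2 fires; C=1 E=10 Y=10 Q=5 D=1
Draw 6: a1=0.280, a2=1.975, a3=0.253, a4=0.169, a0=2.677; τ=−ln(0.7314)/2.677=0.117 → t=1.704; u2·a0=0.3282·2.677=0.879; a1=0.280 < 0.879 ≤ a1+a2=2.255 → R2 fires; C=1 E=10 Y=12 Q=4 D=1
Draw 7: a1=0.280, a2=1.580, a3=0.253, a4=0.169, a0=2.282; τ=−ln(0.9179)/2.282=0.038 → t=1.742; u2·a0=0.1751·2.282=0.400; a1=0.280 < 0.400 ≤ a1+a2=1.860 → R2 fires; C=1 E=10 Y=14 Q=3 D=1
Draw 8: a1=0.280, a2=1.185, a3=0.253, a4=0.169, a0=1.887; τ=−ln(0.9150)/1.887=0.047 → t=1.789; u2·a0=0.9242·1.887=1.744; a1+…+a3=1.718 < 1.744 ≤ a1+…+a4=1.887 → R4 fires; C=1 E=12 Y=14 Q=3 D=0
Draw 9: a1=0.000, a2=1.185, a3=0.000, a4=0.000, a0=1.185; τ=−ln(0.8246)/1.185=0.163 → t=1.952; u2·a0=0.6920·1.185=0.820; a1=0.000 < 0.820 ≤ a1+a2=1.185 → R2 fires; C=1 E=12 Y=16 Q=2 D=0
Draw 10: a1=0.000, a2=0.790, a3=0.000, a4=0.000, a0=0.790; τ=−ln(0.9295)/0.790=0.093 → t=2.044; u2·a0=0.2121·0.790=0.168; a1=0.000 < 0.168 ≤ a1+a2=0.790 → R2 fires; C=1 E=12 Y=18 Q=1 D=0
Draw 11: a1=0.000, a2=0.395, a3=0.000, a4=0.000, a0=0.395; τ=−ln(0.2179)/0.395=3.858 → t=5.902 > T=3.86: stop.
At T=3.86: C=1 E=12 Y=18 Q=1 D=0; the largest is Y.

Dominant species at T: Y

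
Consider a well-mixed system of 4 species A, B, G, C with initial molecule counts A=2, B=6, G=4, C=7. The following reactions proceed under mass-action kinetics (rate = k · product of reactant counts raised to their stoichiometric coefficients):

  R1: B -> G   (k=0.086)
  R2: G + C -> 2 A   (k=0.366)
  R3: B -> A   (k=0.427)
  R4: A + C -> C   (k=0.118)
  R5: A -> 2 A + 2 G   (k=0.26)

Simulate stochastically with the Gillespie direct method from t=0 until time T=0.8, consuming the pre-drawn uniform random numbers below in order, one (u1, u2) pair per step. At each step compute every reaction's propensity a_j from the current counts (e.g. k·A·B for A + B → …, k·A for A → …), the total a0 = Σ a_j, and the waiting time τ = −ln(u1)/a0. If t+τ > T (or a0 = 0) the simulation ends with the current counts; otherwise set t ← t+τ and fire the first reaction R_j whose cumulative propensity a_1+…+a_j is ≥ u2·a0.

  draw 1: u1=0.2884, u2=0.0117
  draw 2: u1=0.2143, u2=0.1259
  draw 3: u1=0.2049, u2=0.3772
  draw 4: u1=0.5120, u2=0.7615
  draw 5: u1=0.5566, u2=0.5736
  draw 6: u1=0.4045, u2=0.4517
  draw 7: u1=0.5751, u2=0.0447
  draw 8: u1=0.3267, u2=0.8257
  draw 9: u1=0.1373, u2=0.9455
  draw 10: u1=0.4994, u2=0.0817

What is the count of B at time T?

t=0.000: A=2 B=6 G=4 C=7
Draw 1: a1=0.516, a2=10.248, a3=2.562, a4=1.652, a5=0.520, a0=15.498; τ=−ln(0.2884)/15.498=0.080 → t=0.080; u2·a0=0.0117·15.498=0.181 ≤ a1=0.516 → R1 fires; A=2 B=5 G=5 C=7
Draw 2: a1=0.430, a2=12.810, a3=2.135, a4=1.652, a5=0.520, a0=17.547; τ=−ln(0.2143)/17.547=0.088 → t=0.168; u2·a0=0.1259·17.547=2.209; a1=0.430 < 2.209 ≤ a1+a2=13.240 → R2 fires; A=4 B=5 G=4 C=6
Draw 3: a1=0.430, a2=8.784, a3=2.135, a4=2.832, a5=1.040, a0=15.221; τ=−ln(0.2049)/15.221=0.104 → t=0.272; u2·a0=0.3772·15.221=5.741; a1=0.430 < 5.741 ≤ a1+a2=9.214 → R2 fires; A=6 B=5 G=3 C=5
Draw 4: a1=0.430, a2=5.490, a3=2.135, a4=3.540, a5=1.560, a0=13.155; τ=−ln(0.5120)/13.155=0.051 → t=0.323; u2·a0=0.7615·13.155=10.018; a1+…+a3=8.055 < 10.018 ≤ a1+…+a4=11.595 → R4 fires; A=5 B=5 G=3 C=5
Draw 5: a1=0.430, a2=5.490, a3=2.135, a4=2.950, a5=1.300, a0=12.305; τ=−ln(0.5566)/12.305=0.048 → t=0.371; u2·a0=0.5736·12.305=7.058; a1+a2=5.920 < 7.058 ≤ a1+…+a3=8.055 → R3 fires; A=6 B=4 G=3 C=5
Draw 6: a1=0.344, a2=5.490, a3=1.708, a4=3.540, a5=1.560, a0=12.642; τ=−ln(0.4045)/12.642=0.072 → t=0.442; u2·a0=0.4517·12.642=5.710; a1=0.344 < 5.710 ≤ a1+a2=5.834 → R2 fires; A=8 B=4 G=2 C=4
Draw 7: a1=0.344, a2=2.928, a3=1.708, a4=3.776, a5=2.080, a0=10.836; τ=−ln(0.5751)/10.836=0.051 → t=0.493; u2·a0=0.0447·10.836=0.484; a1=0.344 < 0.484 ≤ a1+a2=3.272 → R2 fires; A=10 B=4 G=1 C=3
Draw 8: a1=0.344, a2=1.098, a3=1.708, a4=3.540, a5=2.600, a0=9.290; τ=−ln(0.3267)/9.290=0.120 → t=0.614; u2·a0=0.8257·9.290=7.671; a1+…+a4=6.690 < 7.671 ≤ a1+…+a5=9.290 → R5 fires; A=11 B=4 G=3 C=3
Draw 9: a1=0.344, a2=3.294, a3=1.708, a4=3.894, a5=2.860, a0=12.100; τ=−ln(0.1373)/12.100=0.164 → t=0.778; u2·a0=0.9455·12.100=11.441; a1+…+a4=9.240 < 11.441 ≤ a1+…+a5=12.100 → R5 fires; A=12 B=4 G=5 C=3
Draw 10: a1=0.344, a2=5.490, a3=1.708, a4=4.248, a5=3.120, a0=14.910; τ=−ln(0.4994)/14.910=0.047 → t=0.824 > T=0.8: stop.
Read off B at T=0.8: 4

B at T = 4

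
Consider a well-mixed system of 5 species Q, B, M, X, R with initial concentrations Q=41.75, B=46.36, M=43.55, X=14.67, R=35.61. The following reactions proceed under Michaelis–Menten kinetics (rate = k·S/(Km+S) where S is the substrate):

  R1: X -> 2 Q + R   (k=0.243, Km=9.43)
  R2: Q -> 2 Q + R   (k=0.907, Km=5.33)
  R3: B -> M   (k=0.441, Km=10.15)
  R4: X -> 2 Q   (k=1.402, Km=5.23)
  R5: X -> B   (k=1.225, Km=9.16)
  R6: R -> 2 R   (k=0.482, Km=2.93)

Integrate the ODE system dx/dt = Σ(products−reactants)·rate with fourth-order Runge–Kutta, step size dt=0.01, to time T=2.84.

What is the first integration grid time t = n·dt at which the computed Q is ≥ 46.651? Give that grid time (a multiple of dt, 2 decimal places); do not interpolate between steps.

RK4 with dt=0.01: 284 steps to T=2.84. Trajectory (selected grid times):
t=0.00: Q=41.75 B=46.36 M=43.55 X=14.67 R=35.61
t=0.32: Q=42.76 B=46.48 M=43.67 X=14.05 R=36.06
t=0.63: Q=43.73 B=46.60 M=43.78 X=13.47 R=36.49
t=0.95: Q=44.72 B=46.71 M=43.89 X=12.87 R=36.94
t=1.26: Q=45.67 B=46.82 M=44.01 X=12.30 R=37.37
t=1.58: Q=46.64 B=46.93 M=44.12 X=11.72 R=37.82
t=1.59: Q=46.67 B=46.93 M=44.13 X=11.70 R=37.83
t=1.89: Q=47.58 B=47.03 M=44.23 X=11.17 R=38.25
t=2.21: Q=48.53 B=47.12 M=44.35 X=10.61 R=38.70
t=2.52: Q=49.44 B=47.21 M=44.46 X=10.08 R=39.13
t=2.84: Q=50.36 B=47.30 M=44.58 X=9.55 R=39.57
Q(1.58)=46.645 < 46.651 but Q(1.59)=46.675 ≥ 46.651, so the first grid time is t=1.59.

Threshold first reached at t = 1.59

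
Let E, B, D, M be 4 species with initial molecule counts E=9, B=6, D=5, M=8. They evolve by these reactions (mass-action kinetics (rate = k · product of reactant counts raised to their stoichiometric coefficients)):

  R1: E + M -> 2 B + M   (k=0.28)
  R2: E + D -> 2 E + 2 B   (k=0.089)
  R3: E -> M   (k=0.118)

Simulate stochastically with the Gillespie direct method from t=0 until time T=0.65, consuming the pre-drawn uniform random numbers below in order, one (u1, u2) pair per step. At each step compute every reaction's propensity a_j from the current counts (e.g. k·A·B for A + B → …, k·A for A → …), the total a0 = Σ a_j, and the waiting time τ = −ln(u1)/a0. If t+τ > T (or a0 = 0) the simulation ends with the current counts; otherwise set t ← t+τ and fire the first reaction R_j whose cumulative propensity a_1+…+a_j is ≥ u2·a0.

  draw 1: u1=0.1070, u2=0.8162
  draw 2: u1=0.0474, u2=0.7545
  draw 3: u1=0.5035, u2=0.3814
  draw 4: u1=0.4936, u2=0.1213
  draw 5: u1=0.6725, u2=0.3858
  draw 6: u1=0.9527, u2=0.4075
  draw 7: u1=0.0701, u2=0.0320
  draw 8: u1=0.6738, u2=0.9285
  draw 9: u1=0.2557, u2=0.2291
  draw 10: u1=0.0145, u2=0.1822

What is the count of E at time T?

E at T = 4

t=0.000: E=9 B=6 D=5 M=8
Draw 1: a1=20.160, a2=4.005, a3=1.062, a0=25.227; τ=−ln(0.1070)/25.227=0.089 → t=0.089; u2·a0=0.8162·25.227=20.590; a1=20.160 < 20.590 ≤ a1+a2=24.165 → R2 fires; E=10 B=8 D=4 M=8
Draw 2: a1=22.400, a2=3.560, a3=1.180, a0=27.140; τ=−ln(0.0474)/27.140=0.112 → t=0.201; u2·a0=0.7545·27.140=20.477 ≤ a1=22.400 → R1 fires; E=9 B=10 D=4 M=8
Draw 3: a1=20.160, a2=3.204, a3=1.062, a0=24.426; τ=−ln(0.5035)/24.426=0.028 → t=0.229; u2·a0=0.3814·24.426=9.316 ≤ a1=20.160 → R1 fires; E=8 B=12 D=4 M=8
Draw 4: a1=17.920, a2=2.848, a3=0.944, a0=21.712; τ=−ln(0.4936)/21.712=0.033 → t=0.262; u2·a0=0.1213·21.712=2.634 ≤ a1=17.920 → R1 fires; E=7 B=14 D=4 M=8
Draw 5: a1=15.680, a2=2.492, a3=0.826, a0=18.998; τ=−ln(0.6725)/18.998=0.021 → t=0.282; u2·a0=0.3858·18.998=7.329 ≤ a1=15.680 → R1 fires; E=6 B=16 D=4 M=8
Draw 6: a1=13.440, a2=2.136, a3=0.708, a0=16.284; τ=−ln(0.9527)/16.284=0.003 → t=0.285; u2·a0=0.4075·16.284=6.636 ≤ a1=13.440 → R1 fires; E=5 B=18 D=4 M=8
Draw 7: a1=11.200, a2=1.780, a3=0.590, a0=13.570; τ=−ln(0.0701)/13.570=0.196 → t=0.481; u2·a0=0.0320·13.570=0.434 ≤ a1=11.200 → R1 fires; E=4 B=20 D=4 M=8
Draw 8: a1=8.960, a2=1.424, a3=0.472, a0=10.856; τ=−ln(0.6738)/10.856=0.036 → t=0.518; u2·a0=0.9285·10.856=10.080; a1=8.960 < 10.080 ≤ a1+a2=10.384 → R2 fires; E=5 B=22 D=3 M=8
Draw 9: a1=11.200, a2=1.335, a3=0.590, a0=13.125; τ=−ln(0.2557)/13.125=0.104 → t=0.622; u2·a0=0.2291·13.125=3.007 ≤ a1=11.200 → R1 fires; E=4 B=24 D=3 M=8
Draw 10: a1=8.960, a2=1.068, a3=0.472, a0=10.500; τ=−ln(0.0145)/10.500=0.403 → t=1.025 > T=0.65: stop.
Read off E at T=0.65: 4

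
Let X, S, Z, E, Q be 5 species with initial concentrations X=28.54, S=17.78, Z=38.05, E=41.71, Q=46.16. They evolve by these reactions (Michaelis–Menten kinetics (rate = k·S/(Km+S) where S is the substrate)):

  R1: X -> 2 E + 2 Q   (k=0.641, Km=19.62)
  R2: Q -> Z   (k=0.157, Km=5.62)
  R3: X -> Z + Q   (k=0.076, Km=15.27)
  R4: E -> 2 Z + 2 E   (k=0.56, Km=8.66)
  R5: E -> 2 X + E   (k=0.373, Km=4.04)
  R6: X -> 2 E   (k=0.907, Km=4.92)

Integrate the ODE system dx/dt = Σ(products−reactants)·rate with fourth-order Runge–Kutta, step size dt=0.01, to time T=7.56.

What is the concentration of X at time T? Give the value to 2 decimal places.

X at T = 24.83

RK4 with dt=0.01: 756 steps to T=7.56. Trajectory (selected grid times):
t=0.00: X=28.54 S=17.78 Z=38.05 E=41.71 Q=46.16
t=0.84: X=28.10 S=17.78 Z=38.99 E=44.04 Q=46.72
t=1.68: X=27.67 S=17.78 Z=39.94 E=46.36 Q=47.28
t=2.52: X=27.25 S=17.78 Z=40.90 E=48.68 Q=47.83
t=3.36: X=26.83 S=17.78 Z=41.86 E=50.99 Q=48.37
t=4.20: X=26.42 S=17.78 Z=42.82 E=53.30 Q=48.92
t=5.04: X=26.01 S=17.78 Z=43.79 E=55.60 Q=49.45
t=5.88: X=25.61 S=17.78 Z=44.77 E=57.90 Q=49.99
t=6.72: X=25.22 S=17.78 Z=45.75 E=60.20 Q=50.52
t=7.56: X=24.83 S=17.78 Z=46.73 E=62.49 Q=51.04
Read off X at T=7.56: 24.83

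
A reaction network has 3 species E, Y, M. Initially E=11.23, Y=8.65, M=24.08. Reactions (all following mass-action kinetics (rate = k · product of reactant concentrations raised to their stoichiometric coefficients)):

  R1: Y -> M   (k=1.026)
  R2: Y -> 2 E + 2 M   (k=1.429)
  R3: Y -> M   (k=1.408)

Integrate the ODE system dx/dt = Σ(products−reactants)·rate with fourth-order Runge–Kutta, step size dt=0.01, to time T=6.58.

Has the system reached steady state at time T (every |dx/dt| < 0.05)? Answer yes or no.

Steady state at T: yes

RK4 with dt=0.01: 658 steps to T=6.58. Trajectory (selected grid times):
t=0.00: E=11.23 Y=8.65 M=24.08
t=0.73: E=17.25 Y=0.52 M=35.22
t=1.46: E=17.61 Y=0.03 M=35.89
t=2.19: E=17.63 Y=0.00 M=35.93
t=2.92: E=17.63 Y=0.00 M=35.93
t=3.66: E=17.63 Y=0.00 M=35.93
t=4.39: E=17.63 Y=0.00 M=35.93
t=5.12: E=17.63 Y=0.00 M=35.93
t=5.85: E=17.63 Y=0.00 M=35.93
t=6.58: E=17.63 Y=0.00 M=35.93
Rates at T: R1=0.0000, R2=0.0000, R3=0.0000
dx/dt at T (Σ net stoichiometry × rate): E=+0.0000, Y=-0.0000, M=+0.0000
Largest |dx/dt| is |+0.0000| (M) < 0.05 → steady.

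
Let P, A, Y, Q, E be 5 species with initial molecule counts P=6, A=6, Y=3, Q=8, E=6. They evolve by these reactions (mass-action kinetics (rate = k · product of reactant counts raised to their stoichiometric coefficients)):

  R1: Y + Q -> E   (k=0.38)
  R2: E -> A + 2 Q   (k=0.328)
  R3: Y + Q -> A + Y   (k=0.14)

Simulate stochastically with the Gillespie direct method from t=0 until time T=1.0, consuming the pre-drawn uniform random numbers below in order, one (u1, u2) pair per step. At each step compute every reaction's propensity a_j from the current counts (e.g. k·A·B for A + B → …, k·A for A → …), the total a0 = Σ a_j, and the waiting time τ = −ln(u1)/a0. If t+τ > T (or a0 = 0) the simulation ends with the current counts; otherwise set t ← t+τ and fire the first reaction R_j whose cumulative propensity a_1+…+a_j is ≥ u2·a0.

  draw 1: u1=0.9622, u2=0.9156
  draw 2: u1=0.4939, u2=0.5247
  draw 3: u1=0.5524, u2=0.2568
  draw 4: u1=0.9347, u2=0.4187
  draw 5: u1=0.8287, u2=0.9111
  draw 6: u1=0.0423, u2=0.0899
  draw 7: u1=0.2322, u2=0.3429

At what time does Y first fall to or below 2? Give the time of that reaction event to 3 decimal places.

t=0.000: P=6 A=6 Y=3 Q=8 E=6
Draw 1: a1=9.120, a2=1.968, a3=3.360, a0=14.448; τ=−ln(0.9622)/14.448=0.003 → t=0.003; u2·a0=0.9156·14.448=13.229; a1+a2=11.088 < 13.229 ≤ a1+…+a3=14.448 → R3 fires; P=6 A=7 Y=3 Q=7 E=6
Draw 2: a1=7.980, a2=1.968, a3=2.940, a0=12.888; τ=−ln(0.4939)/12.888=0.055 → t=0.057; u2·a0=0.5247·12.888=6.762 ≤ a1=7.980 → R1 fires; P=6 A=7 Y=2 Q=6 E=7
Draw 3: a1=4.560, a2=2.296, a3=1.680, a0=8.536; τ=−ln(0.5524)/8.536=0.070 → t=0.127; u2·a0=0.2568·8.536=2.192 ≤ a1=4.560 → R1 fires; P=6 A=7 Y=1 Q=5 E=8
Draw 4: a1=1.900, a2=2.624, a3=0.700, a0=5.224; τ=−ln(0.9347)/5.224=0.013 → t=0.140; u2·a0=0.4187·5.224=2.187; a1=1.900 < 2.187 ≤ a1+a2=4.524 → R2 fires; P=6 A=8 Y=1 Q=7 E=7
Draw 5: a1=2.660, a2=2.296, a3=0.980, a0=5.936; τ=−ln(0.8287)/5.936=0.032 → t=0.172; u2·a0=0.9111·5.936=5.408; a1+a2=4.956 < 5.408 ≤ a1+…+a3=5.936 → R3 fires; P=6 A=9 Y=1 Q=6 E=7
Draw 6: a1=2.280, a2=2.296, a3=0.840, a0=5.416; τ=−ln(0.0423)/5.416=0.584 → t=0.756; u2·a0=0.0899·5.416=0.487 ≤ a1=2.280 → R1 fires; P=6 A=9 Y=0 Q=5 E=8
Draw 7: a1=0.000, a2=2.624, a3=0.000, a0=2.624; τ=−ln(0.2322)/2.624=0.556 → t=1.312 > T=1.0: stop.
Y first becomes ≤ 2 when it reaches 2 at the event at t=0.057.

Threshold first reached at t = 0.057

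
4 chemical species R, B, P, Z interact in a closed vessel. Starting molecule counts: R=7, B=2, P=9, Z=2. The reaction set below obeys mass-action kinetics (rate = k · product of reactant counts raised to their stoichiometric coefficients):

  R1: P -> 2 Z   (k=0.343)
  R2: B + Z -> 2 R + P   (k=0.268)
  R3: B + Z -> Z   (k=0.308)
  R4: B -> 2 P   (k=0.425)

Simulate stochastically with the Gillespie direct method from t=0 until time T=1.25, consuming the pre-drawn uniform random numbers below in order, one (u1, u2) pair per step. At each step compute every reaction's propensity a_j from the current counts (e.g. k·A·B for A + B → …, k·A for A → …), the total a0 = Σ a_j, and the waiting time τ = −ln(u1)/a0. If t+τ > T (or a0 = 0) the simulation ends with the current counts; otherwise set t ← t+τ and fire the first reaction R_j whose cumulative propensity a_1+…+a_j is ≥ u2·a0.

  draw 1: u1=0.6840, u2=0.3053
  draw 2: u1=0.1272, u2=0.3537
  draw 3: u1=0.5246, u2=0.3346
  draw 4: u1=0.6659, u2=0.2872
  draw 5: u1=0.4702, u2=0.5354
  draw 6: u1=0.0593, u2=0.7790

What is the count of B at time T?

t=0.000: R=7 B=2 P=9 Z=2
Draw 1: a1=3.087, a2=1.072, a3=1.232, a4=0.850, a0=6.241; τ=−ln(0.6840)/6.241=0.061 → t=0.061; u2·a0=0.3053·6.241=1.905 ≤ a1=3.087 → R1 fires; R=7 B=2 P=8 Z=4
Draw 2: a1=2.744, a2=2.144, a3=2.464, a4=0.850, a0=8.202; τ=−ln(0.1272)/8.202=0.251 → t=0.312; u2·a0=0.3537·8.202=2.901; a1=2.744 < 2.901 ≤ a1+a2=4.888 → R2 fires; R=9 B=1 P=9 Z=3
Draw 3: a1=3.087, a2=0.804, a3=0.924, a4=0.425, a0=5.240; τ=−ln(0.5246)/5.240=0.123 → t=0.435; u2·a0=0.3346·5.240=1.753 ≤ a1=3.087 → R1 fires; R=9 B=1 P=8 Z=5
Draw 4: a1=2.744, a2=1.340, a3=1.540, a4=0.425, a0=6.049; τ=−ln(0.6659)/6.049=0.067 → t=0.503; u2·a0=0.2872·6.049=1.737 ≤ a1=2.744 → R1 fires; R=9 B=1 P=7 Z=7
Draw 5: a1=2.401, a2=1.876, a3=2.156, a4=0.425, a0=6.858; τ=−ln(0.4702)/6.858=0.110 → t=0.613; u2·a0=0.5354·6.858=3.672; a1=2.401 < 3.672 ≤ a1+a2=4.277 → R2 fires; R=11 B=0 P=8 Z=6
Draw 6: a1=2.744, a2=0.000, a3=0.000, a4=0.000, a0=2.744; τ=−ln(0.0593)/2.744=1.030 → t=1.642 > T=1.25: stop.
Read off B at T=1.25: 0

B at T = 0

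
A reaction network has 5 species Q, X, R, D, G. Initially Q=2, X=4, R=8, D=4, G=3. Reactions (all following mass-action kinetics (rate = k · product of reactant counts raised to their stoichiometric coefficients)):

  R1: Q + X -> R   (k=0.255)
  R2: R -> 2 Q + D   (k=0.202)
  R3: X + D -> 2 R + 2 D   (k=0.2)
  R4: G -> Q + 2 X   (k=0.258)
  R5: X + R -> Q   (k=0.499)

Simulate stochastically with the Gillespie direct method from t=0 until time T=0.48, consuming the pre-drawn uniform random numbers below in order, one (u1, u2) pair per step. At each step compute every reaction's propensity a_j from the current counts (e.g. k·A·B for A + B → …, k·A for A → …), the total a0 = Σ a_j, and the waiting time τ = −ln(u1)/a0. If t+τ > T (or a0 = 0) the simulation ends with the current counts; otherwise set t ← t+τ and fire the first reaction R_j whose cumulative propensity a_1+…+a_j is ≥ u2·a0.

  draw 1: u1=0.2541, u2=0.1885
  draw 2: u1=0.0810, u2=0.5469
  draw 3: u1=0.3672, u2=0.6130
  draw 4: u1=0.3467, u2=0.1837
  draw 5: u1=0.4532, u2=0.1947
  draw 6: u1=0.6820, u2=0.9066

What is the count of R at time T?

t=0.000: Q=2 X=4 R=8 D=4 G=3
Draw 1: a1=2.040, a2=1.616, a3=3.200, a4=0.774, a5=15.968, a0=23.598; τ=−ln(0.2541)/23.598=0.058 → t=0.058; u2·a0=0.1885·23.598=4.448; a1+a2=3.656 < 4.448 ≤ a1+…+a3=6.856 → R3 fires; Q=2 X=3 R=10 D=5 G=3
Draw 2: a1=1.530, a2=2.020, a3=3.000, a4=0.774, a5=14.970, a0=22.294; τ=−ln(0.0810)/22.294=0.113 → t=0.171; u2·a0=0.5469·22.294=12.193; a1+…+a4=7.324 < 12.193 ≤ a1+…+a5=22.294 → R5 fires; Q=3 X=2 R=9 D=5 G=3
Draw 3: a1=1.530, a2=1.818, a3=2.000, a4=0.774, a5=8.982, a0=15.104; τ=−ln(0.3672)/15.104=0.066 → t=0.237; u2·a0=0.6130·15.104=9.259; a1+…+a4=6.122 < 9.259 ≤ a1+…+a5=15.104 → R5 fires; Q=4 X=1 R=8 D=5 G=3
Draw 4: a1=1.020, a2=1.616, a3=1.000, a4=0.774, a5=3.992, a0=8.402; τ=−ln(0.3467)/8.402=0.126 → t=0.363; u2·a0=0.1837·8.402=1.543; a1=1.020 < 1.543 ≤ a1+a2=2.636 → R2 fires; Q=6 X=1 R=7 D=6 G=3
Draw 5: a1=1.530, a2=1.414, a3=1.200, a4=0.774, a5=3.493, a0=8.411; τ=−ln(0.4532)/8.411=0.094 → t=0.457; u2·a0=0.1947·8.411=1.638; a1=1.530 < 1.638 ≤ a1+a2=2.944 → R2 fires; Q=8 X=1 R=6 D=7 G=3
Draw 6: a1=2.040, a2=1.212, a3=1.400, a4=0.774, a5=2.994, a0=8.420; τ=−ln(0.6820)/8.420=0.045 → t=0.503 > T=0.48: stop.
Read off R at T=0.48: 6

R at T = 6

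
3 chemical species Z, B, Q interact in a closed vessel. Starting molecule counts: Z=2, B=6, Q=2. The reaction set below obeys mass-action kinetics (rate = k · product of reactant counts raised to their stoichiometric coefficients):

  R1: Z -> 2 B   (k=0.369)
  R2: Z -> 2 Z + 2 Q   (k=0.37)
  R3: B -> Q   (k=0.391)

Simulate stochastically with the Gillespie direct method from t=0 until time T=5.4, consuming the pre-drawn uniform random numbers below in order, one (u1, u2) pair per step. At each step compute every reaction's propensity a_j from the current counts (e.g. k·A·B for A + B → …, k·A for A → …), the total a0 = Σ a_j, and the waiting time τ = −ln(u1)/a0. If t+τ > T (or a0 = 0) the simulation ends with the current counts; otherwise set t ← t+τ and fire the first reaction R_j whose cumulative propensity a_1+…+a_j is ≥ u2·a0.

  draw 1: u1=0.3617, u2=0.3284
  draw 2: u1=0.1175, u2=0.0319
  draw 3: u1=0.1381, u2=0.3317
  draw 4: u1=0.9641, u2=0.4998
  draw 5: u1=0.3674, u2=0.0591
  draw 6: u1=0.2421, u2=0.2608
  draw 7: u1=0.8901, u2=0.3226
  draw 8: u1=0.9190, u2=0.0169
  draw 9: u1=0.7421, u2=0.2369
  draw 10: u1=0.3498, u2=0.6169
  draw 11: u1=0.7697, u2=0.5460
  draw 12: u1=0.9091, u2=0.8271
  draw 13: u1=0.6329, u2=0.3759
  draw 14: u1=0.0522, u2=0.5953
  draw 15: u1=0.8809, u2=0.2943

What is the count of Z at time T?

Z at T = 0

t=0.000: Z=2 B=6 Q=2
Draw 1: a1=0.738, a2=0.740, a3=2.346, a0=3.824; τ=−ln(0.3617)/3.824=0.266 → t=0.266; u2·a0=0.3284·3.824=1.256; a1=0.738 < 1.256 ≤ a1+a2=1.478 → R2 fires; Z=3 B=6 Q=4
Draw 2: a1=1.107, a2=1.110, a3=2.346, a0=4.563; τ=−ln(0.1175)/4.563=0.469 → t=0.735; u2·a0=0.0319·4.563=0.146 ≤ a1=1.107 → R1 fires; Z=2 B=8 Q=4
Draw 3: a1=0.738, a2=0.740, a3=3.128, a0=4.606; τ=−ln(0.1381)/4.606=0.430 → t=1.165; u2·a0=0.3317·4.606=1.528; a1+a2=1.478 < 1.528 ≤ a1+…+a3=4.606 → R3 fires; Z=2 B=7 Q=5
Draw 4: a1=0.738, a2=0.740, a3=2.737, a0=4.215; τ=−ln(0.9641)/4.215=0.009 → t=1.174; u2·a0=0.4998·4.215=2.107; a1+a2=1.478 < 2.107 ≤ a1+…+a3=4.215 → R3 fires; Z=2 B=6 Q=6
Draw 5: a1=0.738, a2=0.740, a3=2.346, a0=3.824; τ=−ln(0.3674)/3.824=0.262 → t=1.436; u2·a0=0.0591·3.824=0.226 ≤ a1=0.738 → R1 fires; Z=1 B=8 Q=6
Draw 6: a1=0.369, a2=0.370, a3=3.128, a0=3.867; τ=−ln(0.2421)/3.867=0.367 → t=1.802; u2·a0=0.2608·3.867=1.009; a1+a2=0.739 < 1.009 ≤ a1+…+a3=3.867 → R3 fires; Z=1 B=7 Q=7
Draw 7: a1=0.369, a2=0.370, a3=2.737, a0=3.476; τ=−ln(0.8901)/3.476=0.033 → t=1.836; u2·a0=0.3226·3.476=1.121; a1+a2=0.739 < 1.121 ≤ a1+…+a3=3.476 → R3 fires; Z=1 B=6 Q=8
Draw 8: a1=0.369, a2=0.370, a3=2.346, a0=3.085; τ=−ln(0.9190)/3.085=0.027 → t=1.863; u2·a0=0.0169·3.085=0.052 ≤ a1=0.369 → R1 fires; Z=0 B=8 Q=8
Draw 9: a1=0.000, a2=0.000, a3=3.128, a0=3.128; τ=−ln(0.7421)/3.128=0.095 → t=1.959; u2·a0=0.2369·3.128=0.741; a1+a2=0.000 < 0.741 ≤ a1+…+a3=3.128 → R3 fires; Z=0 B=7 Q=9
Draw 10: a1=0.000, a2=0.000, a3=2.737, a0=2.737; τ=−ln(0.3498)/2.737=0.384 → t=2.342; u2·a0=0.6169·2.737=1.688; a1+a2=0.000 < 1.688 ≤ a1+…+a3=2.737 → R3 fires; Z=0 B=6 Q=10
Draw 11: a1=0.000, a2=0.000, a3=2.346, a0=2.346; τ=−ln(0.7697)/2.346=0.112 → t=2.454; u2·a0=0.5460·2.346=1.281; a1+a2=0.000 < 1.281 ≤ a1+…+a3=2.346 → R3 fires; Z=0 B=5 Q=11
Draw 12: a1=0.000, a2=0.000, a3=1.955, a0=1.955; τ=−ln(0.9091)/1.955=0.049 → t=2.503; u2·a0=0.8271·1.955=1.617; a1+a2=0.000 < 1.617 ≤ a1+…+a3=1.955 → R3 fires; Z=0 B=4 Q=12
Draw 13: a1=0.000, a2=0.000, a3=1.564, a0=1.564; τ=−ln(0.6329)/1.564=0.292 → t=2.795; u2·a0=0.3759·1.564=0.588; a1+a2=0.000 < 0.588 ≤ a1+…+a3=1.564 → R3 fires; Z=0 B=3 Q=13
Draw 14: a1=0.000, a2=0.000, a3=1.173, a0=1.173; τ=−ln(0.0522)/1.173=2.517 → t=5.312; u2·a0=0.5953·1.173=0.698; a1+a2=0.000 < 0.698 ≤ a1+…+a3=1.173 → R3 fires; Z=0 B=2 Q=14
Draw 15: a1=0.000, a2=0.000, a3=0.782, a0=0.782; τ=−ln(0.8809)/0.782=0.162 → t=5.475 > T=5.4: stop.
Read off Z at T=5.4: 0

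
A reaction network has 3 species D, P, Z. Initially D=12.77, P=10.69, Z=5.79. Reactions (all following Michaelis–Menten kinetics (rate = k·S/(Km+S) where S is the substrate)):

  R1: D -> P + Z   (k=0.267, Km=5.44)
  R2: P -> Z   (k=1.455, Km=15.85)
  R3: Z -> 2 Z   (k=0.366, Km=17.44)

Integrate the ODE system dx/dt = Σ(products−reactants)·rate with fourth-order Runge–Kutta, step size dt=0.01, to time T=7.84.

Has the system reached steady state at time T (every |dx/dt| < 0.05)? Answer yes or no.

Steady state at T: no

RK4 with dt=0.01: 784 steps to T=7.84. Trajectory (selected grid times):
t=0.00: D=12.77 P=10.69 Z=5.79
t=0.87: D=12.61 P=10.35 Z=6.54
t=1.74: D=12.45 P=10.01 Z=7.29
t=2.61: D=12.28 P=9.69 Z=8.03
t=3.48: D=12.12 P=9.38 Z=8.77
t=4.36: D=11.96 P=9.07 Z=9.51
t=5.23: D=11.80 P=8.77 Z=10.25
t=6.10: D=11.64 P=8.48 Z=10.97
t=6.97: D=11.49 P=8.20 Z=11.69
t=7.84: D=11.33 P=7.93 Z=12.40
Rates at T: R1=0.1804, R2=0.4854, R3=0.1521
dx/dt at T (Σ net stoichiometry × rate): D=-0.1804, P=-0.3050, Z=+0.8179
Largest |dx/dt| is |+0.8179| (Z) ≥ 0.05 → not steady.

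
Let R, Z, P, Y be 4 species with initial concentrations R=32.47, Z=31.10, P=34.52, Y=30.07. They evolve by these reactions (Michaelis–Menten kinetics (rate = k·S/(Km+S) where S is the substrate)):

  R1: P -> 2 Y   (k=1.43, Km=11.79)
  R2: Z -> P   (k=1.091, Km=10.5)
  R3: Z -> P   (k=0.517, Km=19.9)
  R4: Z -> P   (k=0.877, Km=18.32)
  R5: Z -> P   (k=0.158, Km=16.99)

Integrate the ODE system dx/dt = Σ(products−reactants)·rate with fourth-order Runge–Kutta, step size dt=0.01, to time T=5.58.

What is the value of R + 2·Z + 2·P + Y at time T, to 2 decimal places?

Check how each reaction changes W = R + 2·Z + 2·P + Y (weight of products minus weight of reactants):
R1: P -> 2 Y: (1·2) − (2·1) = 2 − 2 = 0
R2: Z -> P: (2·1) − (2·1) = 2 − 2 = 0
R3: Z -> P: (2·1) − (2·1) = 2 − 2 = 0
R4: Z -> P: (2·1) − (2·1) = 2 − 2 = 0
R5: Z -> P: (2·1) − (2·1) = 2 − 2 = 0
Every reaction leaves W unchanged, so W is conserved and no simulation is needed: W(T) = W(0) = 32.47 + 2·31.10 + 2·34.52 + 30.07 = 193.78

Value at T = 193.78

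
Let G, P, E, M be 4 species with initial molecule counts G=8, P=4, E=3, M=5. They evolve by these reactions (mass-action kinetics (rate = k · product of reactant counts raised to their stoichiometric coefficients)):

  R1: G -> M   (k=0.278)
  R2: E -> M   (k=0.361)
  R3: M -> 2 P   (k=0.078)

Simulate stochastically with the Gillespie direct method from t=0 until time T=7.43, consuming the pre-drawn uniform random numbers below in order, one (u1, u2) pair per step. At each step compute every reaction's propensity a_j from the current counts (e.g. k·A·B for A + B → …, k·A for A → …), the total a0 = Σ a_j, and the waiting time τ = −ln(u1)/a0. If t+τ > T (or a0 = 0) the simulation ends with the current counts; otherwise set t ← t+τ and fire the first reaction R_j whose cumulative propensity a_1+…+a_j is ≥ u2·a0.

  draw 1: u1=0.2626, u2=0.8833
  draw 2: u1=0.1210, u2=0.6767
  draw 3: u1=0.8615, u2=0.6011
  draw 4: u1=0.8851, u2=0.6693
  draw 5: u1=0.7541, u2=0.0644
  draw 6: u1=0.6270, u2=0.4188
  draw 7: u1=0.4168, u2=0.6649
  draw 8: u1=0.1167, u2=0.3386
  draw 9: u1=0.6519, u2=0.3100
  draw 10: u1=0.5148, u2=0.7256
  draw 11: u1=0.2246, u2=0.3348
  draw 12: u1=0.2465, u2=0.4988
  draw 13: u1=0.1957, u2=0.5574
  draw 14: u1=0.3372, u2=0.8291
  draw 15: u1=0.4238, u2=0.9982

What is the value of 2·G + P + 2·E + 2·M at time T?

Value at T = 36

Check how each reaction changes W = 2·G + P + 2·E + 2·M (weight of products minus weight of reactants):
R1: G -> M: (2·1) − (2·1) = 2 − 2 = 0
R2: E -> M: (2·1) − (2·1) = 2 − 2 = 0
R3: M -> 2 P: (1·2) − (2·1) = 2 − 2 = 0
Every reaction leaves W unchanged, so W is conserved and no simulation is needed: W(T) = W(0) = 2·8 + 4 + 2·3 + 2·5 = 36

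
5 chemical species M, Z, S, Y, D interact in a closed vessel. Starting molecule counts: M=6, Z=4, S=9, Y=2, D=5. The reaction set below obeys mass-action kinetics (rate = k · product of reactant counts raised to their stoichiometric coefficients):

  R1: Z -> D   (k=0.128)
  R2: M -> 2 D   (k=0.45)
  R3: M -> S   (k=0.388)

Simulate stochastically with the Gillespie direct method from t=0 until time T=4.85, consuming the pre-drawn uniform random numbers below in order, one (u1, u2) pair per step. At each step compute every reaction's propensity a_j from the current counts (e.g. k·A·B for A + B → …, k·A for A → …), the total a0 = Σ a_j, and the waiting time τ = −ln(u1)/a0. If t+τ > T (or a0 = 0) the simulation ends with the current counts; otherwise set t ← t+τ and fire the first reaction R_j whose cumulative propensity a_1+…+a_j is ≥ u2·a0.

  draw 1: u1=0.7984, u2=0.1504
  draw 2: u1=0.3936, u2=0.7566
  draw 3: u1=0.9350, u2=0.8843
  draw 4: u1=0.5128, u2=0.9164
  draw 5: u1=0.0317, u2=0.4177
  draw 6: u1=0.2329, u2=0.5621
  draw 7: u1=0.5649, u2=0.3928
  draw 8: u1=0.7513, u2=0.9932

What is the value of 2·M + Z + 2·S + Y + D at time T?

Value at T = 41

Check how each reaction changes W = 2·M + Z + 2·S + Y + D (weight of products minus weight of reactants):
R1: Z -> D: (1·1) − (1·1) = 1 − 1 = 0
R2: M -> 2 D: (1·2) − (2·1) = 2 − 2 = 0
R3: M -> S: (2·1) − (2·1) = 2 − 2 = 0
Every reaction leaves W unchanged, so W is conserved and no simulation is needed: W(T) = W(0) = 2·6 + 4 + 2·9 + 2 + 5 = 41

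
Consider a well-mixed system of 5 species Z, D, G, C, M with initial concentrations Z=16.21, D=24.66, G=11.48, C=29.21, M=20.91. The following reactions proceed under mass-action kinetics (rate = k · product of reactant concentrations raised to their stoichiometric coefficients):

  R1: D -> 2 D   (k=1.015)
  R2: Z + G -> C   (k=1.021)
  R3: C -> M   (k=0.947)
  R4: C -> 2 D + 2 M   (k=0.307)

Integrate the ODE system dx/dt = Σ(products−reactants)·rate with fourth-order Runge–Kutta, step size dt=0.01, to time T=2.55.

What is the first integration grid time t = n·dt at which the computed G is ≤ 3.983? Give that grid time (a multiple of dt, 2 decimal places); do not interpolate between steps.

RK4 with dt=0.01: 255 steps to T=2.55. Trajectory (selected grid times):
t=0.00: Z=16.21 D=24.66 G=11.48 C=29.21 M=20.91
t=0.09: Z=8.74 D=28.88 G=4.01 C=33.05 M=25.43
t=0.10: Z=8.40 D=29.38 G=3.67 C=32.97 M=25.95
t=0.28: Z=5.79 D=39.04 G=1.06 C=28.58 M=34.67
t=0.57: Z=4.95 D=57.50 G=0.22 C=20.53 M=45.72
t=0.85: Z=4.79 D=79.89 G=0.06 C=14.59 M=53.33
t=1.13: Z=4.74 D=108.61 G=0.01 C=10.30 M=58.72
t=1.42: Z=4.73 D=147.59 G=0.00 C=7.17 M=62.63
t=1.70: Z=4.73 D=197.32 G=0.00 C=5.05 M=65.27
t=1.98: Z=4.73 D=263.03 G=0.00 C=3.55 M=67.14
t=2.27: Z=4.73 D=353.68 G=0.00 C=2.47 M=68.49
t=2.55: Z=4.73 D=470.35 G=0.00 C=1.74 M=69.40
G(0.09)=4.006 > 3.983 but G(0.10)=3.671 ≤ 3.983, so the first grid time is t=0.10.

Threshold first reached at t = 0.10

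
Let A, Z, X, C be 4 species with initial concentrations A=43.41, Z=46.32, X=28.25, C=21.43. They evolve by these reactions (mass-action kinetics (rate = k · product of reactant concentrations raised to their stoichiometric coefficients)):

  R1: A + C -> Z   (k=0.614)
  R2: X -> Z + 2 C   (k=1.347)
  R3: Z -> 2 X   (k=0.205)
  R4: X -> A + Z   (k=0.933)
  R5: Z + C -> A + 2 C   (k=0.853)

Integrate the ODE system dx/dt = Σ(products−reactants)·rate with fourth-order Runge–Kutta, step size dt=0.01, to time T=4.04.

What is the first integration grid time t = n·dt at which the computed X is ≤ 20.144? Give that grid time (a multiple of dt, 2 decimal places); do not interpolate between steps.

RK4 with dt=0.01: 404 steps to T=4.04. Trajectory (selected grid times):
t=0.00: A=43.41 Z=46.32 X=28.25 C=21.43
t=0.21: A=60.32 Z=43.79 X=20.38 C=47.22
t=0.22: A=60.66 Z=44.01 X=20.10 C=47.91
t=0.45: A=67.00 Z=48.39 X=15.31 C=61.32
t=0.90: A=75.22 Z=54.21 X=11.49 C=79.84
t=1.35: A=81.41 Z=58.63 X=10.67 C=94.70
t=1.80: A=87.17 Z=62.78 X=10.87 C=108.96
t=2.24: A=92.92 Z=66.91 X=11.41 C=123.33
t=2.69: A=99.09 Z=71.35 X=12.10 C=138.81
t=3.14: A=105.63 Z=76.06 X=12.88 C=155.25
t=3.59: A=112.61 Z=81.08 X=13.73 C=172.76
t=4.04: A=120.03 Z=86.42 X=14.63 C=191.42
X(0.21)=20.385 > 20.144 but X(0.22)=20.103 ≤ 20.144, so the first grid time is t=0.22.

Threshold first reached at t = 0.22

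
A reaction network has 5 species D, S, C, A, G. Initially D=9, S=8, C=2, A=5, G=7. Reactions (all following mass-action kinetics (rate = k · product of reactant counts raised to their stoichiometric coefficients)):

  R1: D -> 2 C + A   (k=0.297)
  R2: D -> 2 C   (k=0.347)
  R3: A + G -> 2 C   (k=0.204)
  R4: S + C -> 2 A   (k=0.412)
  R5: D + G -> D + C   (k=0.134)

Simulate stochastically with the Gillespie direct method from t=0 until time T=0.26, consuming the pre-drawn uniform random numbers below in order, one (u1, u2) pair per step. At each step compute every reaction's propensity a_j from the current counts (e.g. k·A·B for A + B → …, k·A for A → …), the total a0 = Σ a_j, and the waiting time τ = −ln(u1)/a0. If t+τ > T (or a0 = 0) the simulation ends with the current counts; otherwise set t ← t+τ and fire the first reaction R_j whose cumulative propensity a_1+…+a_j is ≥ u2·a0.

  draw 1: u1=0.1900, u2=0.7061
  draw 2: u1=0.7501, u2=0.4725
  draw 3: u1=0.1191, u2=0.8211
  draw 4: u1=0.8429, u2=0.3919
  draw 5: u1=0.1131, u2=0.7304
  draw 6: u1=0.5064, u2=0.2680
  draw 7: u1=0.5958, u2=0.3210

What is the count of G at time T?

G at T = 3

t=0.000: D=9 S=8 C=2 A=5 G=7
Draw 1: a1=2.673, a2=3.123, a3=7.140, a4=6.592, a5=8.442, a0=27.970; τ=−ln(0.1900)/27.970=0.059 → t=0.059; u2·a0=0.7061·27.970=19.750; a1+…+a4=19.528 < 19.750 ≤ a1+…+a5=27.970 → R5 fires; D=9 S=8 C=3 A=5 G=6
Draw 2: a1=2.673, a2=3.123, a3=6.120, a4=9.888, a5=7.236, a0=29.040; τ=−ln(0.7501)/29.040=0.010 → t=0.069; u2·a0=0.4725·29.040=13.721; a1+…+a3=11.916 < 13.721 ≤ a1+…+a4=21.804 → R4 fires; D=9 S=7 C=2 A=7 G=6
Draw 3: a1=2.673, a2=3.123, a3=8.568, a4=5.768, a5=7.236, a0=27.368; τ=−ln(0.1191)/27.368=0.078 → t=0.147; u2·a0=0.8211·27.368=22.472; a1+…+a4=20.132 < 22.472 ≤ a1+…+a5=27.368 → R5 fires; D=9 S=7 C=3 A=7 G=5
Draw 4: a1=2.673, a2=3.123, a3=7.140, a4=8.652, a5=6.030, a0=27.618; τ=−ln(0.8429)/27.618=0.006 → t=0.153; u2·a0=0.3919·27.618=10.823; a1+a2=5.796 < 10.823 ≤ a1+…+a3=12.936 → R3 fires; D=9 S=7 C=5 A=6 G=4
Draw 5: a1=2.673, a2=3.123, a3=4.896, a4=14.420, a5=4.824, a0=29.936; τ=−ln(0.1131)/29.936=0.073 → t=0.226; u2·a0=0.7304·29.936=21.865; a1+…+a3=10.692 < 21.865 ≤ a1+…+a4=25.112 → R4 fires; D=9 S=6 C=4 A=8 G=4
Draw 6: a1=2.673, a2=3.123, a3=6.528, a4=9.888, a5=4.824, a0=27.036; τ=−ln(0.5064)/27.036=0.025 → t=0.251; u2·a0=0.2680·27.036=7.246; a1+a2=5.796 < 7.246 ≤ a1+…+a3=12.324 → R3 fires; D=9 S=6 C=6 A=7 G=3
Draw 7: a1=2.673, a2=3.123, a3=4.284, a4=14.832, a5=3.618, a0=28.530; τ=−ln(0.5958)/28.530=0.018 → t=0.269 > T=0.26: stop.
Read off G at T=0.26: 3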